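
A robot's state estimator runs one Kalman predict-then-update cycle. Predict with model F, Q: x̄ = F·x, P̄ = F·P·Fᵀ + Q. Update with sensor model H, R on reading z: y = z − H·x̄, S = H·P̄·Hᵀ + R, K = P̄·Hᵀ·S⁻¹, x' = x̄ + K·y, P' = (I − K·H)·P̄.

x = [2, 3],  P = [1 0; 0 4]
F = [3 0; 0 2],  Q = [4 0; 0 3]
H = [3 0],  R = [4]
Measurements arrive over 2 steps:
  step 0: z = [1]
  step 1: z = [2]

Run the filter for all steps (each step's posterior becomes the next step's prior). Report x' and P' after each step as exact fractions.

step 0: x̄ = F·x = [6, 6]
step 0: P̄ = F·P·Fᵀ + Q = [13 0; 0 19]
step 0: y = z − H·x̄ = [-17]
step 0: S = H·P̄·Hᵀ + R = [121]
step 0: K = P̄·Hᵀ·S⁻¹ = [39/121; 0]
step 0: x' = x̄ + K·y = [63/121, 6]
step 0: P' = (I − K·H)·P̄ = [52/121 0; 0 19]
step 1: x̄ = F·x = [189/121, 12]
step 1: P̄ = F·P·Fᵀ + Q = [952/121 0; 0 79]
step 1: y = z − H·x̄ = [-325/121]
step 1: S = H·P̄·Hᵀ + R = [9052/121]
step 1: K = P̄·Hᵀ·S⁻¹ = [714/2263; 0]
step 1: x' = x̄ + K·y = [1617/2263, 12]
step 1: P' = (I − K·H)·P̄ = [952/2263 0; 0 79]

step 0: x' = [63/121, 6], P' = [52/121 0; 0 19]
step 1: x' = [1617/2263, 12], P' = [952/2263 0; 0 79]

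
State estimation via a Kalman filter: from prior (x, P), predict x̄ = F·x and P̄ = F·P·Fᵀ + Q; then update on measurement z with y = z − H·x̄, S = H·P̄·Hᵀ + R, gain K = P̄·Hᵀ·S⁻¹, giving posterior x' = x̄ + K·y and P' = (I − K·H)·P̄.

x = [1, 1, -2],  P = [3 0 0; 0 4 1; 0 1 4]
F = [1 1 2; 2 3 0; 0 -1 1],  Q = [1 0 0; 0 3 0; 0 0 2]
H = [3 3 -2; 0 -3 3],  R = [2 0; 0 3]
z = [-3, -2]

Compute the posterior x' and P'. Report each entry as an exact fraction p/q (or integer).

x̄ = F·x = [-2, 5, -3]
P̄ = F·P·Fᵀ + Q = [28 24 3; 24 51 -9; 3 -9 8]
y = z − H·x̄ = [-18, 22]
S = H·P̄·Hᵀ + R = [1249 -831; -831 696]
K = P̄·Hᵀ·S⁻¹ = [17349/59581 15321/59581; 6516/59581 -7629/59581; 6239/59581 11815/59581]
x' = x̄ + K·y = [-94382/59581, 12779/59581, -31115/59581]
P' = (I − K·H)·P̄ = [31141/59581 -28083/59581 -12762/59581; -28083/59581 82023/59581 74394/59581; -12762/59581 74394/59581 86209/59581]

x' = [-94382/59581, 12779/59581, -31115/59581]
P' = [31141/59581 -28083/59581 -12762/59581; -28083/59581 82023/59581 74394/59581; -12762/59581 74394/59581 86209/59581]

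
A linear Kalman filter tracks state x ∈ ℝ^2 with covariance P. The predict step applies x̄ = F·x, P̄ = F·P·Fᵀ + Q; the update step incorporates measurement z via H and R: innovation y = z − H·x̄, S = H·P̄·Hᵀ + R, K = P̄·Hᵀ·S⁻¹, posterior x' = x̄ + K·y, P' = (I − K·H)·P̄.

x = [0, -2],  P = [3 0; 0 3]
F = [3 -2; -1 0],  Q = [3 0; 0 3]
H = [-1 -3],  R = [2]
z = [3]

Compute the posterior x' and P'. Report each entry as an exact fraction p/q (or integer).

x' = [71/44, -63/44]
P' = [1623/44 -531/44; -531/44 183/44]

x̄ = F·x = [4, 0]
P̄ = F·P·Fᵀ + Q = [42 -9; -9 6]
y = z − H·x̄ = [7]
S = H·P̄·Hᵀ + R = [44]
K = P̄·Hᵀ·S⁻¹ = [-15/44; -9/44]
x' = x̄ + K·y = [71/44, -63/44]
P' = (I − K·H)·P̄ = [1623/44 -531/44; -531/44 183/44]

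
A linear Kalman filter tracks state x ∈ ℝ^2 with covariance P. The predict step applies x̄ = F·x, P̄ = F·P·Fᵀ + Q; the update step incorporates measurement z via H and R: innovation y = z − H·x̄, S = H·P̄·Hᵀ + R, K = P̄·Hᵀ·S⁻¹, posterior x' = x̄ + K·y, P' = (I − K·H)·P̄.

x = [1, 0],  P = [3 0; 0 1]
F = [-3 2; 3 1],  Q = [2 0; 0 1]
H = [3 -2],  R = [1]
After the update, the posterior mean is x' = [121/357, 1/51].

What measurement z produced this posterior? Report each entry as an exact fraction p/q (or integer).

x̄ = F·x = [-3, 3]
P̄ = F·P·Fᵀ + Q = [33 -25; -25 29]
S = H·P̄·Hᵀ + R = [714]
K = P̄·Hᵀ·S⁻¹ = [149/714; -19/102]
x' − x̄ = [1192/357, -152/51] = K·y
y = (KᵀK)⁻¹·Kᵀ·(x' − x̄) = [16]
z = y + H·x̄ = [16] + [-15] = [1]

z = [1]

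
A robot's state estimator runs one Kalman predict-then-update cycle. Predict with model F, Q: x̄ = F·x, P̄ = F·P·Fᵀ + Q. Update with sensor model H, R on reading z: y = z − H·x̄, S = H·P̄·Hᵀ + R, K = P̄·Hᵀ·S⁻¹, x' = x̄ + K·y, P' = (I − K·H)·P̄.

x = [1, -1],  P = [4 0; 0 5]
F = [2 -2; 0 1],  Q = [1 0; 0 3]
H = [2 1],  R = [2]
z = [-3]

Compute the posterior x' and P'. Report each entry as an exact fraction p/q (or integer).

x̄ = F·x = [4, -1]
P̄ = F·P·Fᵀ + Q = [37 -10; -10 8]
y = z − H·x̄ = [-10]
S = H·P̄·Hᵀ + R = [118]
K = P̄·Hᵀ·S⁻¹ = [32/59; -6/59]
x' = x̄ + K·y = [-84/59, 1/59]
P' = (I − K·H)·P̄ = [135/59 -206/59; -206/59 400/59]

x' = [-84/59, 1/59]
P' = [135/59 -206/59; -206/59 400/59]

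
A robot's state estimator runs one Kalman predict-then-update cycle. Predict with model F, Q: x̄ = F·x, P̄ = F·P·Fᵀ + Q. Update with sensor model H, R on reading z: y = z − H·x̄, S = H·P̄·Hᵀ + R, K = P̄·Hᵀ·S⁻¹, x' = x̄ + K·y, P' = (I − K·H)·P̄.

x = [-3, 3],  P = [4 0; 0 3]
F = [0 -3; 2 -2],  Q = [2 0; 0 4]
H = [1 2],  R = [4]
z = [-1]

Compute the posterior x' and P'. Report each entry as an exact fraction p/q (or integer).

x' = [-17/233, -172/233]
P' = [2532/233 -1136/233; -1136/233 732/233]

x̄ = F·x = [-9, -12]
P̄ = F·P·Fᵀ + Q = [29 18; 18 32]
y = z − H·x̄ = [32]
S = H·P̄·Hᵀ + R = [233]
K = P̄·Hᵀ·S⁻¹ = [65/233; 82/233]
x' = x̄ + K·y = [-17/233, -172/233]
P' = (I − K·H)·P̄ = [2532/233 -1136/233; -1136/233 732/233]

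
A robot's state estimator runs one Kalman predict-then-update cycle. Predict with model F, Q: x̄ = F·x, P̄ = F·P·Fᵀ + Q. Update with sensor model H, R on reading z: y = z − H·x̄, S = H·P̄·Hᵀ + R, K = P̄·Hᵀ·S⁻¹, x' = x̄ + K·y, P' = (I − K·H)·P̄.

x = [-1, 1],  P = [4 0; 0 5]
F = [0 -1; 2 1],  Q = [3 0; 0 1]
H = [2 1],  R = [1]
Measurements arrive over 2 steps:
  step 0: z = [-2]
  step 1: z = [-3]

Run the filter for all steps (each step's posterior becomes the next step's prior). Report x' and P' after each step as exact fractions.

step 0: x' = [-24/35, -23/35], P' = [159/35 -307/35; -307/35 626/35]
step 1: x' = [-339/745, -1537/745], P' = [542/745 -1443/1490; -1443/1490 5817/2980]

step 0: x̄ = F·x = [-1, -1]
step 0: P̄ = F·P·Fᵀ + Q = [8 -5; -5 22]
step 0: y = z − H·x̄ = [1]
step 0: S = H·P̄·Hᵀ + R = [35]
step 0: K = P̄·Hᵀ·S⁻¹ = [11/35; 12/35]
step 0: x' = x̄ + K·y = [-24/35, -23/35]
step 0: P' = (I − K·H)·P̄ = [159/35 -307/35; -307/35 626/35]
step 1: x̄ = F·x = [23/35, -71/35]
step 1: P̄ = F·P·Fᵀ + Q = [731/35 -12/35; -12/35 69/35]
step 1: y = z − H·x̄ = [-16/7]
step 1: S = H·P̄·Hᵀ + R = [596/7]
step 1: K = P̄·Hᵀ·S⁻¹ = [145/298; 9/596]
step 1: x' = x̄ + K·y = [-339/745, -1537/745]
step 1: P' = (I − K·H)·P̄ = [542/745 -1443/1490; -1443/1490 5817/2980]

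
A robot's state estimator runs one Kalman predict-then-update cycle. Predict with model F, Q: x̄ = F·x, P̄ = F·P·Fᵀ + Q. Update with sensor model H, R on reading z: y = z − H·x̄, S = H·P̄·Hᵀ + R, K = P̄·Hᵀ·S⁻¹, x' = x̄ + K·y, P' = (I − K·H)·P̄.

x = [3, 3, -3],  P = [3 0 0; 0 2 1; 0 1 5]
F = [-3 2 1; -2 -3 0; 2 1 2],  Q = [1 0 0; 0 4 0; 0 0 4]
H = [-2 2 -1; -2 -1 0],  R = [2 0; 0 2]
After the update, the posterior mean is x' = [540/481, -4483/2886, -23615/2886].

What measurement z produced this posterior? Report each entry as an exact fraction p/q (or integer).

z = [3, -1]

x̄ = F·x = [-6, -15, 3]
P̄ = F·P·Fᵀ + Q = [45 3 1; 3 34 -24; 1 -24 42]
S = H·P̄·Hᵀ + R = [436 84; 84 228]
K = P̄·Hᵀ·S⁻¹ = [-241/1924 -174/481; 957/3848 -3083/11544; -951/3848 2165/11544]
x' − x̄ = [3426/481, 38807/2886, -32273/2886] = K·y
y = (KᵀK)⁻¹·Kᵀ·(x' − x̄) = [24, -28]
z = y + H·x̄ = [24, -28] + [-21, 27] = [3, -1]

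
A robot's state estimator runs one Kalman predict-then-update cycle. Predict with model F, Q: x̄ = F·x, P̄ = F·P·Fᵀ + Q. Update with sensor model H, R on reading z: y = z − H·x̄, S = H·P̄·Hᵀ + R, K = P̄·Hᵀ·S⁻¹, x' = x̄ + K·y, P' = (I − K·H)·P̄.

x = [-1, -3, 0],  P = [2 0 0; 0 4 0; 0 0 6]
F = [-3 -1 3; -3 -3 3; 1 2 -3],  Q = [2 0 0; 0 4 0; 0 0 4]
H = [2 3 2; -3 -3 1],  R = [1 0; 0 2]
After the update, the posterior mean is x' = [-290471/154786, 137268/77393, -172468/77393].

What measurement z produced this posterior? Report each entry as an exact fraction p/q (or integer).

z = [-3, -2]

x̄ = F·x = [6, 12, -7]
P̄ = F·P·Fᵀ + Q = [78 84 -68; 84 112 -84; -68 -84 76]
S = H·P̄·Hᵀ + R = [1081 -2060; -2060 4212]
K = P̄·Hᵀ·S⁻¹ = [1106/77393 -19277/154786; 7728/77393 -8568/77393; 25472/77393 22233/77393]
x' − x̄ = [-1219187/154786, -791448/77393, 369283/77393] = K·y
y = (KᵀK)⁻¹·Kᵀ·(x' − x̄) = [-37, 59]
z = y + H·x̄ = [-37, 59] + [34, -61] = [-3, -2]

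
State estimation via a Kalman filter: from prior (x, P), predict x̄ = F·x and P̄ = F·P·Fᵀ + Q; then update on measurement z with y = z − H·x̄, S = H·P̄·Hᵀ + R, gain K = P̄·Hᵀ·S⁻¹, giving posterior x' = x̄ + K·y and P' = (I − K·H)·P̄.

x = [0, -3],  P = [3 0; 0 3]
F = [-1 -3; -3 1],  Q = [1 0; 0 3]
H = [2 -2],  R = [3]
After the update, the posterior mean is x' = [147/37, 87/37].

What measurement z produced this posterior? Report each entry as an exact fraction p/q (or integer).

z = [3]

x̄ = F·x = [9, -3]
P̄ = F·P·Fᵀ + Q = [31 0; 0 33]
S = H·P̄·Hᵀ + R = [259]
K = P̄·Hᵀ·S⁻¹ = [62/259; -66/259]
x' − x̄ = [-186/37, 198/37] = K·y
y = (KᵀK)⁻¹·Kᵀ·(x' − x̄) = [-21]
z = y + H·x̄ = [-21] + [24] = [3]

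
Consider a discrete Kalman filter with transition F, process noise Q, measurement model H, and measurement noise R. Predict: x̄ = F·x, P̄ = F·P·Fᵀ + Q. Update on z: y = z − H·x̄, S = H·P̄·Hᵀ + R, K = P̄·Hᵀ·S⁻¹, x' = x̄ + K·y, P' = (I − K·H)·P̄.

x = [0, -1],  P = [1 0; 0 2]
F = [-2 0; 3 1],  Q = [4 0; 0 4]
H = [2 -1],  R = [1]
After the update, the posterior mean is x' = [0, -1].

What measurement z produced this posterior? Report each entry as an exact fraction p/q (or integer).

x̄ = F·x = [0, -1]
P̄ = F·P·Fᵀ + Q = [8 -6; -6 15]
S = H·P̄·Hᵀ + R = [72]
K = P̄·Hᵀ·S⁻¹ = [11/36; -3/8]
x' − x̄ = [0, 0] = K·y
y = (KᵀK)⁻¹·Kᵀ·(x' − x̄) = [0]
z = y + H·x̄ = [0] + [1] = [1]

z = [1]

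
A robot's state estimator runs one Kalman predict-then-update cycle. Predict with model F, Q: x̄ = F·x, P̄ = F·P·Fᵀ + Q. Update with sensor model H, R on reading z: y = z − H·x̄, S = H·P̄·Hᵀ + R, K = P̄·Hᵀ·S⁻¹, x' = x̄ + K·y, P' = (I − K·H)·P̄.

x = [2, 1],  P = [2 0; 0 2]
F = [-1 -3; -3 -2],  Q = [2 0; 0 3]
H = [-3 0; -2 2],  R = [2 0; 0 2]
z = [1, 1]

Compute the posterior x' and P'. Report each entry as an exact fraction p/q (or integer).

x̄ = F·x = [-5, -8]
P̄ = F·P·Fᵀ + Q = [22 18; 18 29]
y = z − H·x̄ = [-14, 7]
S = H·P̄·Hᵀ + R = [200 24; 24 62]
K = P̄·Hᵀ·S⁻¹ = [-975/2956 -1/739; -969/2956 356/739]
x' = x̄ + K·y = [-579/1478, -57/1478]
P' = (I − K·H)·P̄ = [325/1478 323/1478; 323/1478 1035/1478]

x' = [-579/1478, -57/1478]
P' = [325/1478 323/1478; 323/1478 1035/1478]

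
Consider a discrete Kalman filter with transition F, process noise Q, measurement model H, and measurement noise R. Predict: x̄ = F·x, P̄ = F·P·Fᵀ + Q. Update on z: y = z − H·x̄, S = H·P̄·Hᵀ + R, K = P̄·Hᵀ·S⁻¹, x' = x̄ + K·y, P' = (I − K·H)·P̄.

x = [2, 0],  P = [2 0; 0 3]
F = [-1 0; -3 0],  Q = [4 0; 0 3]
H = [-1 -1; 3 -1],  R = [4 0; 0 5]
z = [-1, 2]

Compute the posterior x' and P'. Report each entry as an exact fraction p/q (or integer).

x' = [974/1811, -675/1811]
P' = [930/1811 750/1811; 750/1811 4110/1811]

x̄ = F·x = [-2, -6]
P̄ = F·P·Fᵀ + Q = [6 6; 6 21]
y = z − H·x̄ = [-9, 2]
S = H·P̄·Hᵀ + R = [43 -9; -9 44]
K = P̄·Hᵀ·S⁻¹ = [-420/1811 408/1811; -1215/1811 -372/1811]
x' = x̄ + K·y = [974/1811, -675/1811]
P' = (I − K·H)·P̄ = [930/1811 750/1811; 750/1811 4110/1811]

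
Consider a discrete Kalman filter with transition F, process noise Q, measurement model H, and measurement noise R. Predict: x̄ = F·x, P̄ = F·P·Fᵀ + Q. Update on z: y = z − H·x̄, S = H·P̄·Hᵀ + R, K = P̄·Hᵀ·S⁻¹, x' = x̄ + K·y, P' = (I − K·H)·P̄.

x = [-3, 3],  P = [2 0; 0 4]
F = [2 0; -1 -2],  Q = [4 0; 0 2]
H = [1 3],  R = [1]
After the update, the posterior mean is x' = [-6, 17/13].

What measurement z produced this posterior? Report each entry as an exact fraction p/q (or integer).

z = [-2]

x̄ = F·x = [-6, -3]
P̄ = F·P·Fᵀ + Q = [12 -4; -4 20]
S = H·P̄·Hᵀ + R = [169]
K = P̄·Hᵀ·S⁻¹ = [0; 56/169]
x' − x̄ = [0, 56/13] = K·y
y = (KᵀK)⁻¹·Kᵀ·(x' − x̄) = [13]
z = y + H·x̄ = [13] + [-15] = [-2]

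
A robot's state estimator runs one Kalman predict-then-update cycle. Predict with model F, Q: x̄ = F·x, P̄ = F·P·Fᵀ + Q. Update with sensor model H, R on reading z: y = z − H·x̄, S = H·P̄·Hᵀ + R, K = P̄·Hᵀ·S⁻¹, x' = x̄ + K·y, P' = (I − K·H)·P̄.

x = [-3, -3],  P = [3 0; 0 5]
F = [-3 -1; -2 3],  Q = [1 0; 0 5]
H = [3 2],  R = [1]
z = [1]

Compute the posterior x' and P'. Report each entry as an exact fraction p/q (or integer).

x̄ = F·x = [12, -3]
P̄ = F·P·Fᵀ + Q = [33 3; 3 62]
y = z − H·x̄ = [-29]
S = H·P̄·Hᵀ + R = [582]
K = P̄·Hᵀ·S⁻¹ = [35/194; 133/582]
x' = x̄ + K·y = [1313/194, -5603/582]
P' = (I − K·H)·P̄ = [2727/194 -4073/194; -4073/194 18395/582]

x' = [1313/194, -5603/582]
P' = [2727/194 -4073/194; -4073/194 18395/582]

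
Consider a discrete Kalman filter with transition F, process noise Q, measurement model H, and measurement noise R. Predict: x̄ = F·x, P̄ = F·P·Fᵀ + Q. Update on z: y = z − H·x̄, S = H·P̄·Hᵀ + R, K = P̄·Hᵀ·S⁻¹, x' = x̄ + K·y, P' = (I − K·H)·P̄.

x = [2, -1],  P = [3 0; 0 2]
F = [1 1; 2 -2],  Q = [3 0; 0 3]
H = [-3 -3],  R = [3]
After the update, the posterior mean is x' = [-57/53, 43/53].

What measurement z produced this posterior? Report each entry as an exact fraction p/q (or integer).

x̄ = F·x = [1, 6]
P̄ = F·P·Fᵀ + Q = [8 2; 2 23]
S = H·P̄·Hᵀ + R = [318]
K = P̄·Hᵀ·S⁻¹ = [-5/53; -25/106]
x' − x̄ = [-110/53, -275/53] = K·y
y = (KᵀK)⁻¹·Kᵀ·(x' − x̄) = [22]
z = y + H·x̄ = [22] + [-21] = [1]

z = [1]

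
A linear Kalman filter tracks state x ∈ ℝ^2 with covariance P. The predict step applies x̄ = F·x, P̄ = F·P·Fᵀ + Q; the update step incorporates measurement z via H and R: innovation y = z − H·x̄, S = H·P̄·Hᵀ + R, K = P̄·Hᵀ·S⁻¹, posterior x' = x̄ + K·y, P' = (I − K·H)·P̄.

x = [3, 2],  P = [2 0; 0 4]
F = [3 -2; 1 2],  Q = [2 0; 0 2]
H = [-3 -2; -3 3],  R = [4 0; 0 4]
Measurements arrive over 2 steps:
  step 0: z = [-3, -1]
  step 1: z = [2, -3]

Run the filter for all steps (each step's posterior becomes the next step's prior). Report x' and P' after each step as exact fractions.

step 0: x̄ = F·x = [5, 7]
step 0: P̄ = F·P·Fᵀ + Q = [36 -10; -10 20]
step 0: y = z − H·x̄ = [26, -7]
step 0: S = H·P̄·Hᵀ + R = [288 234; 234 688]
step 0: K = P̄·Hᵀ·S⁻¹ = [-1009/5121 -76/569; -6985/35847 785/3983]
step 0: x' = x̄ + K·y = [4159/5121, 19864/35847]
step 0: P' = (I − K·H)·P̄ = [1172/5121 260/5121; 260/5121 11240/35847]
step 1: x̄ = F·x = [47611/35847, 7649/3983]
step 1: P̄ = F·P·Fᵀ + Q = [168650/35847 -1452/3983; -1452/3983 14682/3983]
step 1: y = z − H·x̄ = [117403/11949, -57077/11949]
step 1: S = H·P̄·Hᵀ + R = [225886/3983 84914/3983; 84914/3983 342856/3983]
step 1: K = P̄·Hᵀ·S⁻¹ = [-2473343/13225455 -1723988/13225455; -265381/1469495 273179/1469495]
step 1: x' = x̄ + K·y = [4497754/39676365, -3270967/4408485]
step 1: P' = (I − K·H)·P̄ = [8694404/39676365 199828/4408485; 199828/4408485 430848/1469495]

step 0: x' = [4159/5121, 19864/35847], P' = [1172/5121 260/5121; 260/5121 11240/35847]
step 1: x' = [4497754/39676365, -3270967/4408485], P' = [8694404/39676365 199828/4408485; 199828/4408485 430848/1469495]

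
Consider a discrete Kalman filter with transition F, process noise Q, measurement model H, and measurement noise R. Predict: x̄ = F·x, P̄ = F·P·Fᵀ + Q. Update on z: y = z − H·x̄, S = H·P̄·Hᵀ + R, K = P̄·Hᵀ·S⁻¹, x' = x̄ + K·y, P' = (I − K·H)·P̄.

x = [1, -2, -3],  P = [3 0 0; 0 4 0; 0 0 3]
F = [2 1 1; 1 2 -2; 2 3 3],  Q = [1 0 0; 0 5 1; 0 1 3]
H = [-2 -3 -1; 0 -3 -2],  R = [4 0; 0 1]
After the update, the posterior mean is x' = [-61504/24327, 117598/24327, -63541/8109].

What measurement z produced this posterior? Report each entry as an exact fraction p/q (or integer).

x̄ = F·x = [-3, 3, -13]
P̄ = F·P·Fᵀ + Q = [20 8 33; 8 36 13; 33 13 78]
S = H·P̄·Hᵀ + R = [792 777; 777 793]
K = P̄·Hᵀ·S⁻¹ = [-6991/24327 1363/8109; -4523/24327 107/8109; 2132/8109 -1361/2703]
x' − x̄ = [11477/24327, 44617/24327, 41876/8109] = K·y
y = (KᵀK)⁻¹·Kᵀ·(x' − x̄) = [-11, -16]
z = y + H·x̄ = [-11, -16] + [10, 17] = [-1, 1]

z = [-1, 1]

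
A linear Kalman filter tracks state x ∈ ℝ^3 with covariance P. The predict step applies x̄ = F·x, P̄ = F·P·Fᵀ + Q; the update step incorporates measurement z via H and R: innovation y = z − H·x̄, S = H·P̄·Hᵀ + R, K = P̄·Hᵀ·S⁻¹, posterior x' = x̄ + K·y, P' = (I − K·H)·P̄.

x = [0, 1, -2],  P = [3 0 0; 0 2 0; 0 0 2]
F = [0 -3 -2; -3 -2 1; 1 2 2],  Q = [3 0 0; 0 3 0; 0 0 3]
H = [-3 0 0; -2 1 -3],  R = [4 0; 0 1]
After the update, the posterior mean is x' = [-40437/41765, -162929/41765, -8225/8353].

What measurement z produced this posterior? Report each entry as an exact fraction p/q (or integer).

x̄ = F·x = [1, -4, -2]
P̄ = F·P·Fᵀ + Q = [29 8 -20; 8 40 -13; -20 -13 22]
S = H·P̄·Hᵀ + R = [265 -30; -30 161]
K = P̄·Hᵀ·S⁻¹ = [-13707/41765 8/8353; -1974/41765 3195/8353; 1698/8353 -1707/8353]
x' − x̄ = [-82202/41765, 4131/41765, 8481/8353] = K·y
y = (KᵀK)⁻¹·Kᵀ·(x' − x̄) = [6, 1]
z = y + H·x̄ = [6, 1] + [-3, 0] = [3, 1]

z = [3, 1]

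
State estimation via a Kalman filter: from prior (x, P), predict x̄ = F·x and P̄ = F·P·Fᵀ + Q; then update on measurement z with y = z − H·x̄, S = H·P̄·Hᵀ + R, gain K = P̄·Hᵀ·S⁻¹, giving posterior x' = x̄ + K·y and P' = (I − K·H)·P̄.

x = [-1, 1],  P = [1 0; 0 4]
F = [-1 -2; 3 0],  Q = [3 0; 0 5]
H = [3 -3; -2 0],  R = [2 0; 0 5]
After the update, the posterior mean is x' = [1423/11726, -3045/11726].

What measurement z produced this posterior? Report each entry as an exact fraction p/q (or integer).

z = [1, -1]

x̄ = F·x = [-1, -3]
P̄ = F·P·Fᵀ + Q = [20 -3; -3 14]
S = H·P̄·Hᵀ + R = [362 -138; -138 85]
K = P̄·Hᵀ·S⁻¹ = [345/11726 -2479/5863; -3507/11726 -2433/5863]
x' − x̄ = [13149/11726, 32133/11726] = K·y
y = (KᵀK)⁻¹·Kᵀ·(x' − x̄) = [-5, -3]
z = y + H·x̄ = [-5, -3] + [6, 2] = [1, -1]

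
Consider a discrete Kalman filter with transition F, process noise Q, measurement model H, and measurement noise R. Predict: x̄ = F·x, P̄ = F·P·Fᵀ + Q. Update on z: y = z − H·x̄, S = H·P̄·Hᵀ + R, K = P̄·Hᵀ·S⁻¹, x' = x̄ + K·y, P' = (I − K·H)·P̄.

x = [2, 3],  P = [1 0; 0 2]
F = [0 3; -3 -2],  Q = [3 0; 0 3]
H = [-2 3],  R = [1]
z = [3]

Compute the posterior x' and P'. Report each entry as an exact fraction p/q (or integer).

x' = [-765/409, -120/409]
P' = [2505/409 1644/409; 1644/409 1124/409]

x̄ = F·x = [9, -12]
P̄ = F·P·Fᵀ + Q = [21 -12; -12 20]
y = z − H·x̄ = [57]
S = H·P̄·Hᵀ + R = [409]
K = P̄·Hᵀ·S⁻¹ = [-78/409; 84/409]
x' = x̄ + K·y = [-765/409, -120/409]
P' = (I − K·H)·P̄ = [2505/409 1644/409; 1644/409 1124/409]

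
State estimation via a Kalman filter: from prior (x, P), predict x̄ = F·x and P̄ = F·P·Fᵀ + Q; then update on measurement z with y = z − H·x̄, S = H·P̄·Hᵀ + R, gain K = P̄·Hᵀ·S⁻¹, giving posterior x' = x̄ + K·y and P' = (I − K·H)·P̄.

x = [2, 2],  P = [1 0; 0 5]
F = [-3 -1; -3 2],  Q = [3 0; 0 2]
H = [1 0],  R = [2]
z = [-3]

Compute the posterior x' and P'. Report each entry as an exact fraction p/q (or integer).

x̄ = F·x = [-8, -2]
P̄ = F·P·Fᵀ + Q = [17 -1; -1 31]
y = z − H·x̄ = [5]
S = H·P̄·Hᵀ + R = [19]
K = P̄·Hᵀ·S⁻¹ = [17/19; -1/19]
x' = x̄ + K·y = [-67/19, -43/19]
P' = (I − K·H)·P̄ = [34/19 -2/19; -2/19 588/19]

x' = [-67/19, -43/19]
P' = [34/19 -2/19; -2/19 588/19]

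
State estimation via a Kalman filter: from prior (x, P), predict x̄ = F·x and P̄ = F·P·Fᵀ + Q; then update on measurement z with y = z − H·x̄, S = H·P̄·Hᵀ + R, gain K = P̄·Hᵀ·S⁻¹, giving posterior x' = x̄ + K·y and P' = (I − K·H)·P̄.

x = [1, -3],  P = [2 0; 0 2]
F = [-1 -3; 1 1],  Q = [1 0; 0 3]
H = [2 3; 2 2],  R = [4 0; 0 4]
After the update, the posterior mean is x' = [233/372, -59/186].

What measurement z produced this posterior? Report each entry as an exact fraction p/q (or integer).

z = [1, -1]

x̄ = F·x = [8, -2]
P̄ = F·P·Fᵀ + Q = [21 -8; -8 7]
S = H·P̄·Hᵀ + R = [55 46; 46 52]
K = P̄·Hᵀ·S⁻¹ = [-65/186 301/372; 44/93 -85/186]
x' − x̄ = [-2743/372, 313/186] = K·y
y = (KᵀK)⁻¹·Kᵀ·(x' − x̄) = [-9, -13]
z = y + H·x̄ = [-9, -13] + [10, 12] = [1, -1]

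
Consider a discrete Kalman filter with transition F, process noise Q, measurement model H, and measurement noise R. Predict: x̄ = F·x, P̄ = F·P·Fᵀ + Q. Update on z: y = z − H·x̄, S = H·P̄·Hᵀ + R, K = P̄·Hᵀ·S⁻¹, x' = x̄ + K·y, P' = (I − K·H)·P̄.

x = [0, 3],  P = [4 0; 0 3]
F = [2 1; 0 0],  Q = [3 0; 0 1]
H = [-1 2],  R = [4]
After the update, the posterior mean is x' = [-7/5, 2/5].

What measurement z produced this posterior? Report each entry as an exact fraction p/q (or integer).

z = [3]

x̄ = F·x = [3, 0]
P̄ = F·P·Fᵀ + Q = [22 0; 0 1]
S = H·P̄·Hᵀ + R = [30]
K = P̄·Hᵀ·S⁻¹ = [-11/15; 1/15]
x' − x̄ = [-22/5, 2/5] = K·y
y = (KᵀK)⁻¹·Kᵀ·(x' − x̄) = [6]
z = y + H·x̄ = [6] + [-3] = [3]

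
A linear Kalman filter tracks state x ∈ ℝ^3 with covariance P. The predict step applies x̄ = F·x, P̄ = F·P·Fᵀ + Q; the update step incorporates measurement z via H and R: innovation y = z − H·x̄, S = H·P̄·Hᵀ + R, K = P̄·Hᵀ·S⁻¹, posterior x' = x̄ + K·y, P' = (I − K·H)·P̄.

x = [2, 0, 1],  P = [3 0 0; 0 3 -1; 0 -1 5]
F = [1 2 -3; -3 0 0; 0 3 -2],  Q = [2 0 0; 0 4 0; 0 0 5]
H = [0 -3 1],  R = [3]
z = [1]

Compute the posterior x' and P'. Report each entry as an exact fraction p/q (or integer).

x' = [-833/173, -681/346, -826/173]
P' = [8930/173 2535/173 7737/173; 2535/173 2077/346 2976/173; 7737/173 2976/173 9024/173]

x̄ = F·x = [-1, -6, -2]
P̄ = F·P·Fᵀ + Q = [74 -9 61; -9 31 0; 61 0 64]
y = z − H·x̄ = [-15]
S = H·P̄·Hᵀ + R = [346]
K = P̄·Hᵀ·S⁻¹ = [44/173; -93/346; 32/173]
x' = x̄ + K·y = [-833/173, -681/346, -826/173]
P' = (I − K·H)·P̄ = [8930/173 2535/173 7737/173; 2535/173 2077/346 2976/173; 7737/173 2976/173 9024/173]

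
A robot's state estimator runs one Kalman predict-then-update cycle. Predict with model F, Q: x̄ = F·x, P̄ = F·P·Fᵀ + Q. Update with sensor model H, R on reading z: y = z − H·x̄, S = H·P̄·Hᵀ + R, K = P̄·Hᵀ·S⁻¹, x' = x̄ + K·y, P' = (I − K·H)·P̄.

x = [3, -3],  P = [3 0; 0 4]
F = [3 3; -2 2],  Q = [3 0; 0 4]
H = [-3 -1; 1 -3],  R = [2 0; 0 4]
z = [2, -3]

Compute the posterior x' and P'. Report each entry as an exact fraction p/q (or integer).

x̄ = F·x = [0, -12]
P̄ = F·P·Fᵀ + Q = [66 6; 6 32]
y = z − H·x̄ = [-10, -39]
S = H·P̄·Hᵀ + R = [664 -54; -54 322]
K = P̄·Hᵀ·S⁻¹ = [-1434/4793 474/4793; -5240/52723 -15615/52723]
x' = x̄ + K·y = [-4146/4793, 28709/52723]
P' = (I − K·H)·P̄ = [1050/4793 -282/4793; -282/4793 19786/52723]

x' = [-4146/4793, 28709/52723]
P' = [1050/4793 -282/4793; -282/4793 19786/52723]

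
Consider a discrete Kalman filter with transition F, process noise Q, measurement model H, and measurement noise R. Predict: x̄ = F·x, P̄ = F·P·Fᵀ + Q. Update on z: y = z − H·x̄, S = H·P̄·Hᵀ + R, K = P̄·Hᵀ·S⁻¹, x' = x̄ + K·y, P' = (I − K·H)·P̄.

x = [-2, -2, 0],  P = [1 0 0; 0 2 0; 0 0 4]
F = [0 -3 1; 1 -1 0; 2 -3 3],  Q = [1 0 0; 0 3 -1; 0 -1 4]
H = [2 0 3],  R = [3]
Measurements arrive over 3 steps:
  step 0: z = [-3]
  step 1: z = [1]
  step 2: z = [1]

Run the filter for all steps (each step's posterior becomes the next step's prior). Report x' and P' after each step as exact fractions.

step 0: x' = [3222/1013, -693/1013, -3140/1013], P' = [4803/1013 1590/1013 -3066/1013; 1590/1013 4989/1013 -1027/1013; -3066/1013 -1027/1013 2290/1013]
step 1: x' = [22807/210680, 171433/42136, 54051/210680], P' = [1384161/421360 -70129/84272 -838107/421360; -70129/84272 2012447/252816 49739/84272; -838107/421360 49739/84272 642409/421360]
step 2: x' = [-66565585/96345502, 9259997/192691004, 36704018/48172751], P' = [144894246/48172751 -26639691/96345502 -87334392/48172751; -26639691/96345502 4241979287/578073012 12177446/48172751; -87334392/48172751 12177446/48172751 68079662/48172751]

step 0: x̄ = F·x = [6, 0, 2]
step 0: P̄ = F·P·Fᵀ + Q = [23 6 30; 6 6 7; 30 7 62]
step 0: y = z − H·x̄ = [-21]
step 0: S = H·P̄·Hᵀ + R = [1013]
step 0: K = P̄·Hᵀ·S⁻¹ = [136/1013; 33/1013; 246/1013]
step 0: x' = x̄ + K·y = [3222/1013, -693/1013, -3140/1013]
step 0: P' = (I − K·H)·P̄ = [4803/1013 1590/1013 -3066/1013; 1590/1013 4989/1013 -1027/1013; -3066/1013 -1027/1013 2290/1013]
step 1: x̄ = F·x = [-1061/1013, 3915/1013, -897/1013]
step 1: P̄ = F·P·Fᵀ + Q = [54366/1013 8158/1013 48423/1013; 8158/1013 9651/1013 9493/1013; 48423/1013 9493/1013 51389/1013]
step 1: y = z − H·x̄ = [5826/1013]
step 1: S = H·P̄·Hᵀ + R = [1264080/1013]
step 1: K = P̄·Hᵀ·S⁻¹ = [84667/421360; 8959/252816; 83671/421360]
step 1: x' = x̄ + K·y = [22807/210680, 171433/42136, 54051/210680]
step 1: P' = (I − K·H)·P̄ = [1384161/421360 -70129/84272 -838107/421360; -70129/84272 2012447/252816 49739/84272; -838107/421360 49739/84272 642409/421360]
step 2: x̄ = F·x = [-629361/52670, -417179/105340, -295466/26335]
step 2: P̄ = F·P·Fᵀ + Q = [1859894/26335 1253421/52670 1847328/26335; 1253421/52670 5027707/316020 681376/26335; 1847328/26335 681376/26335 2054026/26335]
step 2: y = z − H·x̄ = [1542094/26335]
step 2: S = H·P̄·Hᵀ + R = [48172751/26335]
step 2: K = P̄·Hᵀ·S⁻¹ = [9261772/48172751; 3297549/48172751; 9856734/48172751]
step 2: x' = x̄ + K·y = [-66565585/96345502, 9259997/192691004, 36704018/48172751]
step 2: P' = (I − K·H)·P̄ = [144894246/48172751 -26639691/96345502 -87334392/48172751; -26639691/96345502 4241979287/578073012 12177446/48172751; -87334392/48172751 12177446/48172751 68079662/48172751]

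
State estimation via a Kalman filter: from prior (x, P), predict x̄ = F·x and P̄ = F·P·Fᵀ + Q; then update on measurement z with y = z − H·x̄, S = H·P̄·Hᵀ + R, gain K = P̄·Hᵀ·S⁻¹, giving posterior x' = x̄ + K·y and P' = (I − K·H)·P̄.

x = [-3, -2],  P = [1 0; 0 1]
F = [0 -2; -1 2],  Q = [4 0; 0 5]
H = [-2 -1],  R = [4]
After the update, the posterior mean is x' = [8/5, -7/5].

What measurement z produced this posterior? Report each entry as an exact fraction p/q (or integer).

x̄ = F·x = [4, -1]
P̄ = F·P·Fᵀ + Q = [8 -4; -4 10]
S = H·P̄·Hᵀ + R = [30]
K = P̄·Hᵀ·S⁻¹ = [-2/5; -1/15]
x' − x̄ = [-12/5, -2/5] = K·y
y = (KᵀK)⁻¹·Kᵀ·(x' − x̄) = [6]
z = y + H·x̄ = [6] + [-7] = [-1]

z = [-1]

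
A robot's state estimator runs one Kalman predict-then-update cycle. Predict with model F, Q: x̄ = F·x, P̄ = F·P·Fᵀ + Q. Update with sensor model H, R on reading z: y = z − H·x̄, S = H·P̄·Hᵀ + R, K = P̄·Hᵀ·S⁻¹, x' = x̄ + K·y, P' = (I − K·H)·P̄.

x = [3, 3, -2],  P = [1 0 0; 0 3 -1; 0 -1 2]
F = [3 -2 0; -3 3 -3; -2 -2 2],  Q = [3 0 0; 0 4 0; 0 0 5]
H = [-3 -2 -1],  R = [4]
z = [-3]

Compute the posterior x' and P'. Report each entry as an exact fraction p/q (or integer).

x̄ = F·x = [3, 6, -16]
P̄ = F·P·Fᵀ + Q = [24 -33 10; -33 76 -36; 10 -36 37]
y = z − H·x̄ = [2]
S = H·P̄·Hᵀ + R = [81]
K = P̄·Hᵀ·S⁻¹ = [-16/81; -17/81; 5/81]
x' = x̄ + K·y = [211/81, 452/81, -1286/81]
P' = (I − K·H)·P̄ = [1688/81 -2945/81 890/81; -2945/81 5867/81 -2831/81; 890/81 -2831/81 2972/81]

x' = [211/81, 452/81, -1286/81]
P' = [1688/81 -2945/81 890/81; -2945/81 5867/81 -2831/81; 890/81 -2831/81 2972/81]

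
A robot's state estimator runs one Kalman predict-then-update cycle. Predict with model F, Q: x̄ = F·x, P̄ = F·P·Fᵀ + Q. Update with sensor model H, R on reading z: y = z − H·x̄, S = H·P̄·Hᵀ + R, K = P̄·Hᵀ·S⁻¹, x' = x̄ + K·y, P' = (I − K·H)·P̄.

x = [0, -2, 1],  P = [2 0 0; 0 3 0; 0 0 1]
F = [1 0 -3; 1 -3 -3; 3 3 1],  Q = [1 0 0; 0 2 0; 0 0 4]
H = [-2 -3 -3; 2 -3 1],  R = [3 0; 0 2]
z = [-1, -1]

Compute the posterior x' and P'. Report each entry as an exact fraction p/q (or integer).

x' = [-6751/3704, -37567/144456, 21513/12038]
P' = [8541/1852 2911/1852 -2100/463; 2911/1852 49163/72228 -9683/6019; -2100/463 -9683/6019 28714/6019]

x̄ = F·x = [-3, 3, -5]
P̄ = F·P·Fᵀ + Q = [12 11 3; 11 40 -24; 3 -24 50]
y = z − H·x̄ = [-13, 19]
S = H·P̄·Hᵀ + R = [597 -6; -6 484]
K = P̄·Hᵀ·S⁻¹ = [-205/1852 -51/3704; -8653/72228 -12209/48152; -831/6019 3163/12038]
x' = x̄ + K·y = [-6751/3704, -37567/144456, 21513/12038]
P' = (I − K·H)·P̄ = [8541/1852 2911/1852 -2100/463; 2911/1852 49163/72228 -9683/6019; -2100/463 -9683/6019 28714/6019]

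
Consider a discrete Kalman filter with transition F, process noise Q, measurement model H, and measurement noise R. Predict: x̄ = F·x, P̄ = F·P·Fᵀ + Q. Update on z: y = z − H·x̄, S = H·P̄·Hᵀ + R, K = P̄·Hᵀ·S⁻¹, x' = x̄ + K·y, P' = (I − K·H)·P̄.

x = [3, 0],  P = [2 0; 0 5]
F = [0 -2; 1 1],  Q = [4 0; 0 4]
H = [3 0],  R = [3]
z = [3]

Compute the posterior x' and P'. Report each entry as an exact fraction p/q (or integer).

x' = [72/73, 189/73]
P' = [24/73 -10/73; -10/73 503/73]

x̄ = F·x = [0, 3]
P̄ = F·P·Fᵀ + Q = [24 -10; -10 11]
y = z − H·x̄ = [3]
S = H·P̄·Hᵀ + R = [219]
K = P̄·Hᵀ·S⁻¹ = [24/73; -10/73]
x' = x̄ + K·y = [72/73, 189/73]
P' = (I − K·H)·P̄ = [24/73 -10/73; -10/73 503/73]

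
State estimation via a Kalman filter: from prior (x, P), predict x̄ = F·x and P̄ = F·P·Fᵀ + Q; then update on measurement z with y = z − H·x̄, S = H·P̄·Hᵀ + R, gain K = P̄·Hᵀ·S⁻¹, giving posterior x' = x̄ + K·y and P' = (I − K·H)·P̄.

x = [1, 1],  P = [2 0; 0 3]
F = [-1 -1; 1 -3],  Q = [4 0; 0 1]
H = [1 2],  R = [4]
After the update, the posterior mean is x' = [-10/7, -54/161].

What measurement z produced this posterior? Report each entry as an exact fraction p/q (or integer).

x̄ = F·x = [-2, -2]
P̄ = F·P·Fᵀ + Q = [9 7; 7 30]
S = H·P̄·Hᵀ + R = [161]
K = P̄·Hᵀ·S⁻¹ = [1/7; 67/161]
x' − x̄ = [4/7, 268/161] = K·y
y = (KᵀK)⁻¹·Kᵀ·(x' − x̄) = [4]
z = y + H·x̄ = [4] + [-6] = [-2]

z = [-2]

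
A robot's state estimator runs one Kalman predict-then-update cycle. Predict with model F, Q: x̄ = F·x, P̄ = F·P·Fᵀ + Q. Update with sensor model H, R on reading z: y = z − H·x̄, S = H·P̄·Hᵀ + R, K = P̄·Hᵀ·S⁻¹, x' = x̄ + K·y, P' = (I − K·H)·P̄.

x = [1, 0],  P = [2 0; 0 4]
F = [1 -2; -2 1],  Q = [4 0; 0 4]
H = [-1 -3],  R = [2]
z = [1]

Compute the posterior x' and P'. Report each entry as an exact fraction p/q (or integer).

x̄ = F·x = [1, -2]
P̄ = F·P·Fᵀ + Q = [22 -12; -12 16]
y = z − H·x̄ = [-4]
S = H·P̄·Hᵀ + R = [96]
K = P̄·Hᵀ·S⁻¹ = [7/48; -3/8]
x' = x̄ + K·y = [5/12, -1/2]
P' = (I − K·H)·P̄ = [479/24 -27/4; -27/4 5/2]

x' = [5/12, -1/2]
P' = [479/24 -27/4; -27/4 5/2]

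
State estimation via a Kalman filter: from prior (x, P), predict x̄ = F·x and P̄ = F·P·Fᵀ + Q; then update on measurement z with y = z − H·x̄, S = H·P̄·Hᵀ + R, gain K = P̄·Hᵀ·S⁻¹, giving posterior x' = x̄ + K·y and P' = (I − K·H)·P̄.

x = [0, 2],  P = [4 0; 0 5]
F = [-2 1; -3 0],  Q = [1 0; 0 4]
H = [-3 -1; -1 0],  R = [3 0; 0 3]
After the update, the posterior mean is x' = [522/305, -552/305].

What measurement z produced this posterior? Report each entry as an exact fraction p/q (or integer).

x̄ = F·x = [2, 0]
P̄ = F·P·Fᵀ + Q = [22 24; 24 40]
S = H·P̄·Hᵀ + R = [385 90; 90 25]
K = P̄·Hᵀ·S⁻¹ = [-54/305 -74/305; -128/305 168/305]
x' − x̄ = [-88/305, -552/305] = K·y
y = (KᵀK)⁻¹·Kᵀ·(x' − x̄) = [3, -1]
z = y + H·x̄ = [3, -1] + [-6, -2] = [-3, -3]

z = [-3, -3]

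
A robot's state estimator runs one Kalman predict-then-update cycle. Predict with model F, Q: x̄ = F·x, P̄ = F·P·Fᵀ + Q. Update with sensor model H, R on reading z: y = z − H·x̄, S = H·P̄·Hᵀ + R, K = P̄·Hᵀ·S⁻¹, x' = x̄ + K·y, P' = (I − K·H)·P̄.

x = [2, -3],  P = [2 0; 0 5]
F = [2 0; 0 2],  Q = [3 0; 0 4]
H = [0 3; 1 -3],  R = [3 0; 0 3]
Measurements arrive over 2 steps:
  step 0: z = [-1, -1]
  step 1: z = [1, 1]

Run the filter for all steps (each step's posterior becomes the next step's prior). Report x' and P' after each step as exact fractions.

step 0: x' = [-53/1238, -30/619], P' = [4785/1238 396/619; 396/619 168/619]
step 1: x' = [1148/773, 188/773], P' = [111929/24736 4637/6184; 4637/6184 441/1546]

step 0: x̄ = F·x = [4, -6]
step 0: P̄ = F·P·Fᵀ + Q = [11 0; 0 24]
step 0: y = z − H·x̄ = [17, -23]
step 0: S = H·P̄·Hᵀ + R = [219 -216; -216 230]
step 0: K = P̄·Hᵀ·S⁻¹ = [396/619 803/1238; 168/619 -36/619]
step 0: x' = x̄ + K·y = [-53/1238, -30/619]
step 0: P' = (I − K·H)·P̄ = [4785/1238 396/619; 396/619 168/619]
step 1: x̄ = F·x = [-53/619, -60/619]
step 1: P̄ = F·P·Fᵀ + Q = [11427/619 1584/619; 1584/619 3148/619]
step 1: y = z − H·x̄ = [799/619, 492/619]
step 1: S = H·P̄·Hᵀ + R = [30189/619 -23580/619; -23580/619 32112/619]
step 1: K = P̄·Hᵀ·S⁻¹ = [4637/6184 56285/74208; 441/1546 -655/18552]
step 1: x' = x̄ + K·y = [1148/773, 188/773]
step 1: P' = (I − K·H)·P̄ = [111929/24736 4637/6184; 4637/6184 441/1546]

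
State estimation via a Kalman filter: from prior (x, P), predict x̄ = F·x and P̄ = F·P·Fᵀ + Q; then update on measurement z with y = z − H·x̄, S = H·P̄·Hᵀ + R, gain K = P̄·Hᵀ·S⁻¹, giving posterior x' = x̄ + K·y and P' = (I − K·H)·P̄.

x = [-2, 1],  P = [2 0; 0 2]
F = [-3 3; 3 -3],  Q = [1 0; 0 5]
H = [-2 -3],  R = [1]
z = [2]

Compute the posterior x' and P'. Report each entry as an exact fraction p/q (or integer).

x' = [268/43, -417/86]
P' = [1013/43 -681/43; -681/43 925/86]

x̄ = F·x = [9, -9]
P̄ = F·P·Fᵀ + Q = [37 -36; -36 41]
y = z − H·x̄ = [-7]
S = H·P̄·Hᵀ + R = [86]
K = P̄·Hᵀ·S⁻¹ = [17/43; -51/86]
x' = x̄ + K·y = [268/43, -417/86]
P' = (I − K·H)·P̄ = [1013/43 -681/43; -681/43 925/86]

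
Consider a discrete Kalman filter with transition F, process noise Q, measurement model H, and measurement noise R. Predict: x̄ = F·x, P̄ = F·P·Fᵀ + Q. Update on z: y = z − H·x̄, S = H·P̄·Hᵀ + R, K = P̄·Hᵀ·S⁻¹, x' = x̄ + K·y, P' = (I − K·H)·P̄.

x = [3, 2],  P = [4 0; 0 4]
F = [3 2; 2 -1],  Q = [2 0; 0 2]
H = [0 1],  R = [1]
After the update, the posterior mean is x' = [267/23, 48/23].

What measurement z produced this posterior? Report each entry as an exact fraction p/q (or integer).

z = [2]

x̄ = F·x = [13, 4]
P̄ = F·P·Fᵀ + Q = [54 16; 16 22]
S = H·P̄·Hᵀ + R = [23]
K = P̄·Hᵀ·S⁻¹ = [16/23; 22/23]
x' − x̄ = [-32/23, -44/23] = K·y
y = (KᵀK)⁻¹·Kᵀ·(x' − x̄) = [-2]
z = y + H·x̄ = [-2] + [4] = [2]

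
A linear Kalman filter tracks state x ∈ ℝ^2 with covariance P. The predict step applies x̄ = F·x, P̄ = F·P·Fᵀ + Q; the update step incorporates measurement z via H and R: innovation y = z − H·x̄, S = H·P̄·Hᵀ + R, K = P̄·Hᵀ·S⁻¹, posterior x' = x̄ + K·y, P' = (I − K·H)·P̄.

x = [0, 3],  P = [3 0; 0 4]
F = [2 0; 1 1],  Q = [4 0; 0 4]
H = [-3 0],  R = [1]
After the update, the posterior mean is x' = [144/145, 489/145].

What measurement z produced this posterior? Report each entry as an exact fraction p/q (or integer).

z = [-3]

x̄ = F·x = [0, 3]
P̄ = F·P·Fᵀ + Q = [16 6; 6 11]
S = H·P̄·Hᵀ + R = [145]
K = P̄·Hᵀ·S⁻¹ = [-48/145; -18/145]
x' − x̄ = [144/145, 54/145] = K·y
y = (KᵀK)⁻¹·Kᵀ·(x' − x̄) = [-3]
z = y + H·x̄ = [-3] + [0] = [-3]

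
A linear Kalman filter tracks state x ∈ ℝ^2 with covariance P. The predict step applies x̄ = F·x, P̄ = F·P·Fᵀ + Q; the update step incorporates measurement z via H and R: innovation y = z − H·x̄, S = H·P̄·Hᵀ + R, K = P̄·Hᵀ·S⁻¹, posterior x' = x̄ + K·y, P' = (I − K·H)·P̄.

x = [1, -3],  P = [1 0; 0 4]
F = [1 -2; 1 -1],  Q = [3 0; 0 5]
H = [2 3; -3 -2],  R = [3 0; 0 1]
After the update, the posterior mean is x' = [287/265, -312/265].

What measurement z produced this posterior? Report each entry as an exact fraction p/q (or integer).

x̄ = F·x = [7, 4]
P̄ = F·P·Fᵀ + Q = [20 9; 9 10]
S = H·P̄·Hᵀ + R = [281 -297; -297 329]
K = P̄·Hᵀ·S⁻¹ = [-1123/4240 -2019/4240; 1833/4240 1049/4240]
x' − x̄ = [-1568/265, -1372/265] = K·y
y = (KᵀK)⁻¹·Kᵀ·(x' − x̄) = [-28, 28]
z = y + H·x̄ = [-28, 28] + [26, -29] = [-2, -1]

z = [-2, -1]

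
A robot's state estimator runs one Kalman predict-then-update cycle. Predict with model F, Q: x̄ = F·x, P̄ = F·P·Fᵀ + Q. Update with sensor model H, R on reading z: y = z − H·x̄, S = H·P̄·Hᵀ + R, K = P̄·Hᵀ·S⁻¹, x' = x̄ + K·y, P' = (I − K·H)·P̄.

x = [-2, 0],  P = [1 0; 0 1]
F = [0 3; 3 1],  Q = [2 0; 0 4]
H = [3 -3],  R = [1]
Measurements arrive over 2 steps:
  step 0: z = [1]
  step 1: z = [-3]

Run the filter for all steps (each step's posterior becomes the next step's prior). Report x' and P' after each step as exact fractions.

step 0: x' = [-102/43, -471/172], P' = [329/43 327/43; 327/43 1319/172]
step 1: x' = [-49761/11138, -19425/5569], P' = [467929/11138 234843/5569; 234843/5569 472671/11138]

step 0: x̄ = F·x = [0, -6]
step 0: P̄ = F·P·Fᵀ + Q = [11 3; 3 14]
step 0: y = z − H·x̄ = [-17]
step 0: S = H·P̄·Hᵀ + R = [172]
step 0: K = P̄·Hᵀ·S⁻¹ = [6/43; -33/172]
step 0: x' = x̄ + K·y = [-102/43, -471/172]
step 0: P' = (I − K·H)·P̄ = [329/43 327/43; 327/43 1319/172]
step 1: x̄ = F·x = [-1413/172, -1695/172]
step 1: P̄ = F·P·Fᵀ + Q = [12215/172 15729/172; 15729/172 21699/172]
step 1: y = z − H·x̄ = [-681/86]
step 1: S = H·P̄·Hᵀ + R = [5569/43]
step 1: K = P̄·Hᵀ·S⁻¹ = [-5271/11138; -8955/11138]
step 1: x' = x̄ + K·y = [-49761/11138, -19425/5569]
step 1: P' = (I − K·H)·P̄ = [467929/11138 234843/5569; 234843/5569 472671/11138]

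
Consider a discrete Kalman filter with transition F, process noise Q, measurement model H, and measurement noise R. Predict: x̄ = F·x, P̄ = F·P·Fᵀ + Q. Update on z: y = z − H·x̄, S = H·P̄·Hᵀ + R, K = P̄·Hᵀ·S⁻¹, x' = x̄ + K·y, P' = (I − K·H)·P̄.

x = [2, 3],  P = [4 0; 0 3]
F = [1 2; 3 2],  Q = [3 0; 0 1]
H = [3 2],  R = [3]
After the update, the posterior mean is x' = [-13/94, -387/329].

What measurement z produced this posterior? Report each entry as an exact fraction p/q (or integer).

x̄ = F·x = [8, 12]
P̄ = F·P·Fᵀ + Q = [19 24; 24 49]
S = H·P̄·Hᵀ + R = [658]
K = P̄·Hᵀ·S⁻¹ = [15/94; 85/329]
x' − x̄ = [-765/94, -4335/329] = K·y
y = (KᵀK)⁻¹·Kᵀ·(x' − x̄) = [-51]
z = y + H·x̄ = [-51] + [48] = [-3]

z = [-3]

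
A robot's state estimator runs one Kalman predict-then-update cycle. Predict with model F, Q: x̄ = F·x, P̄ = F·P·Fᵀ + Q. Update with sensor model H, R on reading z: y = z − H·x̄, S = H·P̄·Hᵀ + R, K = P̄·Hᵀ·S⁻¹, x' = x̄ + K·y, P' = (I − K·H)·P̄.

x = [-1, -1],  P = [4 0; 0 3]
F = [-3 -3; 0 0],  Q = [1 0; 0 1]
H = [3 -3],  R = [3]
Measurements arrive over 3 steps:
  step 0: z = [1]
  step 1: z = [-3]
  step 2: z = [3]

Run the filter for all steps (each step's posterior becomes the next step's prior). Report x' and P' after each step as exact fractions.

step 0: x̄ = F·x = [6, 0]
step 0: P̄ = F·P·Fᵀ + Q = [64 0; 0 1]
step 0: y = z − H·x̄ = [-17]
step 0: S = H·P̄·Hᵀ + R = [588]
step 0: K = P̄·Hᵀ·S⁻¹ = [16/49; -1/196]
step 0: x' = x̄ + K·y = [22/49, 17/196]
step 0: P' = (I − K·H)·P̄ = [64/49 48/49; 48/49 193/196]
step 1: x̄ = F·x = [-45/28, 0]
step 1: P̄ = F·P·Fᵀ + Q = [157/4 0; 0 1]
step 1: y = z − H·x̄ = [51/28]
step 1: S = H·P̄·Hᵀ + R = [1461/4]
step 1: K = P̄·Hᵀ·S⁻¹ = [157/487; -4/487]
step 1: x' = x̄ + K·y = [-3477/3409, -51/3409]
step 1: P' = (I − K·H)·P̄ = [628/487 471/487; 471/487 475/487]
step 2: x̄ = F·x = [1512/487, 0]
step 2: P̄ = F·P·Fᵀ + Q = [18892/487 0; 0 1]
step 2: y = z − H·x̄ = [-3075/487]
step 2: S = H·P̄·Hᵀ + R = [175872/487]
step 2: K = P̄·Hᵀ·S⁻¹ = [4723/14656; -487/58624]
step 2: x' = x̄ + K·y = [15681/14656, 3075/58624]
step 2: P' = (I − K·H)·P̄ = [4723/3664 14169/14656; 14169/14656 57163/58624]

step 0: x' = [22/49, 17/196], P' = [64/49 48/49; 48/49 193/196]
step 1: x' = [-3477/3409, -51/3409], P' = [628/487 471/487; 471/487 475/487]
step 2: x' = [15681/14656, 3075/58624], P' = [4723/3664 14169/14656; 14169/14656 57163/58624]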